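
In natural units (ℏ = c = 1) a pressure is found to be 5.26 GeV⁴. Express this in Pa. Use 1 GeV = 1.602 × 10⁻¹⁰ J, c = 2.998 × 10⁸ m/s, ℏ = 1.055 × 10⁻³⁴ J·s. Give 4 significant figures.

1.095 × 10³⁸ Pa

Pressure is [E]/[L]³ = [E]⁴/(ℏc)³.
1 GeV⁴ → 1/(ℏc)³ × (1 GeV in J)⁴ = 2.082 × 10³⁷ Pa.
Result: 5.26 × 2.082 × 10³⁷ = 1.095 × 10³⁸ Pa.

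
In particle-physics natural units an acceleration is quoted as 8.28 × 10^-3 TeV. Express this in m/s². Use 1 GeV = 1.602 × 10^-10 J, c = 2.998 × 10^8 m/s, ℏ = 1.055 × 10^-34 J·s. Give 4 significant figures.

Acceleration is [L]/[T]² = c·[E]/ℏ.
1 GeV → c/ℏ × (1 GeV in J) = 4.552 × 10^32 m/s².
Convert the energy scale: 8.28 × 10^-3 TeV = 8.28 GeV.
Result: 8.28 × 4.552 × 10^32 = 3.769 × 10^33 m/s².

3.769 × 10^33 m/s²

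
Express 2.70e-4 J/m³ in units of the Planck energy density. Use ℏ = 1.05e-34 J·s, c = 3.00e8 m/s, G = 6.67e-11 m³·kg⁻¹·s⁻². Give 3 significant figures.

5.77e-118

Planck energy density: u_P = c⁷/(ℏG²) = 4.68e113 J/m³.
2.70e-4 / 4.68e113 = 5.77e-118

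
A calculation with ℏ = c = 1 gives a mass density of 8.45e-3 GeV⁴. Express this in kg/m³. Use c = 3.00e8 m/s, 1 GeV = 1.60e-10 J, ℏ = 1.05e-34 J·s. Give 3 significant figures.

Mass density is [E]/(c²[L]³) = [E]⁴/(ℏ³c⁵).
1 GeV⁴ → 1/(ℏ³c⁵) × (1 GeV in J)⁴ = 2.33e20 kg/m³.
Result: 8.45e-3 × 2.33e20 = 1.97e18 kg/m³.

1.97e18 kg/m³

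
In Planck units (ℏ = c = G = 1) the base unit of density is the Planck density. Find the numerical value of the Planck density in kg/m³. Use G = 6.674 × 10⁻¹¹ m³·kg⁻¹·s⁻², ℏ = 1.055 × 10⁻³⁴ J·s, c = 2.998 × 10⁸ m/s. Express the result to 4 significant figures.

ρ_P = c⁵/(ℏG²)
  = 2.422 × 10⁴² / 4.699 × 10⁻⁵⁵
  = 5.154 × 10⁹⁶ kg/m³

5.154 × 10⁹⁶ kg/m³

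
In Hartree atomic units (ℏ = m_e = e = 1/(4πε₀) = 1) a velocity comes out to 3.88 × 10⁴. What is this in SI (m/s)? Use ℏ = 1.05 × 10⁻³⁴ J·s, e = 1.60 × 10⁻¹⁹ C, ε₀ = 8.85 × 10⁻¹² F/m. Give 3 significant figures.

One atomic unit of velocity: v_au = e²/(4πε₀ℏ) = 2.19 × 10⁶ m/s.
3.88 × 10⁴ × 2.19 × 10⁶ m/s = 8.51 × 10¹⁰ m/s

8.51 × 10¹⁰ m/s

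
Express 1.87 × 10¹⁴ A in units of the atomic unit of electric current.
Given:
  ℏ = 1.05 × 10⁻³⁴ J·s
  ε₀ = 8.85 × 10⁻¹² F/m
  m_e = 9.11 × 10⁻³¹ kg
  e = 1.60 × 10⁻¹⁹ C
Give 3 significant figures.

atomic unit of electric current: I_au = e E_h/ℏ = m_e e⁵/((4πε₀)²ℏ³) = 6.67 × 10⁻³ A.
1.87 × 10¹⁴ / 6.67 × 10⁻³ = 2.80 × 10¹⁶

2.80 × 10¹⁶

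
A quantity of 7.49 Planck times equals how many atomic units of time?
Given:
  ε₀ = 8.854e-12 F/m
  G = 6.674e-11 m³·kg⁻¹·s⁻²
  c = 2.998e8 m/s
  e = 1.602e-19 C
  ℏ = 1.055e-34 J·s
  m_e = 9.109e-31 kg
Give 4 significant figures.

1.667e-26

Planck time: t_P = √(ℏG/c⁵) = 5.392e-44 s
atomic unit of time: τ_au = (4πε₀)²ℏ³/(m_e e⁴) = 2.423e-17 s
7.49 × 5.392e-44 / 2.423e-17 = 1.667e-26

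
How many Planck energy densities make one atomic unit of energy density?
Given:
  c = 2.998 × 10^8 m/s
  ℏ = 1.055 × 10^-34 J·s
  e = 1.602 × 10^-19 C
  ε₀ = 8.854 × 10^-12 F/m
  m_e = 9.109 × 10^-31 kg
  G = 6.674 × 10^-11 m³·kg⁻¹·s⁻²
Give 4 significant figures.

atomic unit of energy density: u_au = E_h/a₀³ = m_e⁴e¹⁰/((4πε₀)⁵ℏ⁸) = 2.929 × 10^13 J/m³
Planck energy density: u_P = c⁷/(ℏG²) = 4.632 × 10^113 J/m³
ratio = 2.929 × 10^13 / 4.632 × 10^113 = 6.323 × 10^-101

6.323 × 10^-101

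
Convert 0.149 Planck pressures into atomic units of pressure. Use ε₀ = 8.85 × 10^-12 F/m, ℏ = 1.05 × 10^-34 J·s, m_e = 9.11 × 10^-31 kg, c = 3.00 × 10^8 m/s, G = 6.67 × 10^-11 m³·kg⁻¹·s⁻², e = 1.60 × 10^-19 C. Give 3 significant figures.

Planck pressure: p_P = c⁷/(ℏG²) = 4.68 × 10^113 Pa
atomic unit of pressure: P_au = E_h/a₀³ = m_e⁴e¹⁰/((4πε₀)⁵ℏ⁸) = 3.01 × 10^13 Pa
0.149 × 4.68 × 10^113 / 3.01 × 10^13 = 2.32 × 10^99

2.32 × 10^99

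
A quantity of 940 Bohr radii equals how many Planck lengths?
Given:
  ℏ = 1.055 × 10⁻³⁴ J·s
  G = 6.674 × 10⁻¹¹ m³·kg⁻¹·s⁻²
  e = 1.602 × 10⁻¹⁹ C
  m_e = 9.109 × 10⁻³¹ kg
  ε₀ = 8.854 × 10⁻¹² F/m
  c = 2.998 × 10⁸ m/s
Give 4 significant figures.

Bohr radius: a₀ = 4πε₀ℏ²/(m_e e²) = 5.297 × 10⁻¹¹ m
Planck length: ℓ_P = √(ℏG/c³) = 1.616 × 10⁻³⁵ m
940 × 5.297 × 10⁻¹¹ / 1.616 × 10⁻³⁵ = 3.080 × 10²⁷

3.080 × 10²⁷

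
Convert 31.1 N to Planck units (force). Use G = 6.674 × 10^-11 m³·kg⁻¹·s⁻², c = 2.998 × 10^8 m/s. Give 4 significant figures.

Planck force: F_P = c⁴/G = 1.210 × 10^44 N.
31.1 / 1.210 × 10^44 = 2.569 × 10^-43

2.569 × 10^-43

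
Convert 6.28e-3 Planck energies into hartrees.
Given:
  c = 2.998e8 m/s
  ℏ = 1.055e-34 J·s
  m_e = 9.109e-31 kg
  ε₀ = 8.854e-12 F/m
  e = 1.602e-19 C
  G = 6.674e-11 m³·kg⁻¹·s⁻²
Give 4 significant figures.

Planck energy: E_P = √(ℏc⁵/G) = 1.957e9 J
hartree: E_h = m_e e⁴/(4πε₀ℏ)² = 4.354e-18 J
6.28e-3 × 1.957e9 / 4.354e-18 = 2.822e24

2.822e24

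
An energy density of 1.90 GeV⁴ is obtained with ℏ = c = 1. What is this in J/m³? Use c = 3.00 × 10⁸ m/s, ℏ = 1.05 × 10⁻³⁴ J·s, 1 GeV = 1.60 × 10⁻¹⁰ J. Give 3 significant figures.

3.98 × 10³⁷ J/m³

[E]/[L]³ = [E]⁴/(ℏc)³; restore (ℏc)⁻³.
1 GeV⁴ → 1/(ℏc)³ × (1 GeV in J)⁴ = 2.10 × 10³⁷ J/m³.
Result: 1.90 × 2.10 × 10³⁷ = 3.98 × 10³⁷ J/m³.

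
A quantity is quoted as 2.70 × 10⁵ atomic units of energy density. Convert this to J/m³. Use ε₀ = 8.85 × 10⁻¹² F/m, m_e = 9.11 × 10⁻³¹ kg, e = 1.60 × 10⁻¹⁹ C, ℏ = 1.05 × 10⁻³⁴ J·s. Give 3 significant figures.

8.13 × 10¹⁸ J/m³

One atomic unit of energy density: u_au = E_h/a₀³ = m_e⁴e¹⁰/((4πε₀)⁵ℏ⁸) = 3.01 × 10¹³ J/m³.
2.70 × 10⁵ × 3.01 × 10¹³ J/m³ = 8.13 × 10¹⁸ J/m³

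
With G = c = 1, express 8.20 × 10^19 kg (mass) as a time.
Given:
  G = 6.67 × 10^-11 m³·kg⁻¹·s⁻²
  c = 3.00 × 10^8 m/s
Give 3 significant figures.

2.03 × 10^-16 s

Mass → time via G/c³.
8.20 × 10^19 kg × (G/c³) = 2.03 × 10^-16 s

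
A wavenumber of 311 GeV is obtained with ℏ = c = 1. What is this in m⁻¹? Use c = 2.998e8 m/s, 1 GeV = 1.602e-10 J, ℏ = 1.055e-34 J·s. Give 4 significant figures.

Inverse length is [E]/(ℏc).
1 GeV → 1/(ℏc) × (1 GeV in J) = 5.065e15 m⁻¹.
Result: 311 × 5.065e15 = 1.575e18 m⁻¹.

1.575e18 m⁻¹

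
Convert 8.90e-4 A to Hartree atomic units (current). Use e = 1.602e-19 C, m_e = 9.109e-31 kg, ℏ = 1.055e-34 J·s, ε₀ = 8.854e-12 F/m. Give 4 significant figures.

atomic unit of electric current: I_au = e E_h/ℏ = m_e e⁵/((4πε₀)²ℏ³) = 6.612e-3 A.
8.90e-4 / 6.612e-3 = 0.1346

0.1346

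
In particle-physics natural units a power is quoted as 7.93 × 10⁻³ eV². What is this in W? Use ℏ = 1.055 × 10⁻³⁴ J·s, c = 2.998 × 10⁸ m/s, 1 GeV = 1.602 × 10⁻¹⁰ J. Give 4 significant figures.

1.929 × 10⁻⁶ W

Power is [E]/[T] = [E]²/ℏ.
1 GeV² → 1/ℏ × (1 GeV in J)² = 2.433 × 10¹⁴ W.
Convert the energy scale: 7.93 × 10⁻³ eV² = 7.93 × 10⁻²¹ GeV².
Result: 7.93 × 10⁻²¹ × 2.433 × 10¹⁴ = 1.929 × 10⁻⁶ W.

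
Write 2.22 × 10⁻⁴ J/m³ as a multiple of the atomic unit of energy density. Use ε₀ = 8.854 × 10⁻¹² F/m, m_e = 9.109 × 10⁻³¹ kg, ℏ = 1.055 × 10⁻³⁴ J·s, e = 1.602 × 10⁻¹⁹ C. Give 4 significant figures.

7.579 × 10⁻¹⁸

atomic unit of energy density: u_au = E_h/a₀³ = m_e⁴e¹⁰/((4πε₀)⁵ℏ⁸) = 2.929 × 10¹³ J/m³.
2.22 × 10⁻⁴ / 2.929 × 10¹³ = 7.579 × 10⁻¹⁸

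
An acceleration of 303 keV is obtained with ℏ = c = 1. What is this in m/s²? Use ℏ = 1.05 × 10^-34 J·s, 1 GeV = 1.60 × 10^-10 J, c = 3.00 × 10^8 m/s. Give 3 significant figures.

1.39 × 10^29 m/s²

Acceleration is [L]/[T]² = c·[E]/ℏ.
1 GeV → c/ℏ × (1 GeV in J) = 4.57 × 10^32 m/s².
Convert the energy scale: 303 keV = 3.03 × 10^-4 GeV.
Result: 3.03 × 10^-4 × 4.57 × 10^32 = 1.39 × 10^29 m/s².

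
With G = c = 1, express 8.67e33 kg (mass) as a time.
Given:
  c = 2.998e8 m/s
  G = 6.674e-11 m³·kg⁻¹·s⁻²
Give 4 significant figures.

Mass → time via G/c³.
8.67e33 kg × (G/c³) = 0.02147 s

0.02147 s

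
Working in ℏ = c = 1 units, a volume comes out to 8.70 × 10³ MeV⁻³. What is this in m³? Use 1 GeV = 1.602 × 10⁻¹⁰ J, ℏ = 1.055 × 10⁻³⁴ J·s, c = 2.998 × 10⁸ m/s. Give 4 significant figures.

Volume is [L]³ = [E]⁻³·(ℏc)³.
1 GeV⁻³ → (ℏc)³ × (1 GeV in J)⁻³ = 7.696 × 10⁻⁴⁸ m³.
Convert the energy scale: 8.70 × 10³ MeV⁻³ = 8.70 × 10¹² GeV⁻³.
Result: 8.70 × 10¹² × 7.696 × 10⁻⁴⁸ = 6.696 × 10⁻³⁵ m³.

6.696 × 10⁻³⁵ m³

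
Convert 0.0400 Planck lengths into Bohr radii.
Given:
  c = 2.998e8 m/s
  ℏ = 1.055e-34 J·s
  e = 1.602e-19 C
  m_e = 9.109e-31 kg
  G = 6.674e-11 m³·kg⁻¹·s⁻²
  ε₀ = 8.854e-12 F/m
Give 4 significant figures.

1.221e-26

Planck length: ℓ_P = √(ℏG/c³) = 1.616e-35 m
Bohr radius: a₀ = 4πε₀ℏ²/(m_e e²) = 5.297e-11 m
0.0400 × 1.616e-35 / 5.297e-11 = 1.221e-26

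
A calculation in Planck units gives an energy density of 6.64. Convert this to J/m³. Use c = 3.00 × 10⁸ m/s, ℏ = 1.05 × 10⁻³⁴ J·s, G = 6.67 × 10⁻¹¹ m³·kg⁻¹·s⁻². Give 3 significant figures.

One Planck energy density: u_P = c⁷/(ℏG²) = 4.68 × 10¹¹³ J/m³.
6.64 × 4.68 × 10¹¹³ J/m³ = 3.11 × 10¹¹⁴ J/m³

3.11 × 10¹¹⁴ J/m³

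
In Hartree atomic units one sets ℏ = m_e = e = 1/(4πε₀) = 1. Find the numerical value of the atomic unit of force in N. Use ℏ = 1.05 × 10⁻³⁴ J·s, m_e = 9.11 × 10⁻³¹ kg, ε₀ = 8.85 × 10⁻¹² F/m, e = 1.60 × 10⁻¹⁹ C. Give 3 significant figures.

F_au = E_h/a₀ = m_e²e⁶/((4πε₀)³ℏ⁴)
E_h = 4.38 × 10⁻¹⁸ J
a₀ = 5.26 × 10⁻¹¹ m
E_h/a₀ = 8.33 × 10⁻⁸ N

8.33 × 10⁻⁸ N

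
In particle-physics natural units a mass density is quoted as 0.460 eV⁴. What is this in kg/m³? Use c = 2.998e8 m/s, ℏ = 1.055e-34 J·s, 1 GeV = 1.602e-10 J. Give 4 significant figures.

1.065e-16 kg/m³

Mass density is [E]/(c²[L]³) = [E]⁴/(ℏ³c⁵).
1 GeV⁴ → 1/(ℏ³c⁵) × (1 GeV in J)⁴ = 2.316e20 kg/m³.
Convert the energy scale: 0.460 eV⁴ = 4.60e-37 GeV⁴.
Result: 4.60e-37 × 2.316e20 = 1.065e-16 kg/m³.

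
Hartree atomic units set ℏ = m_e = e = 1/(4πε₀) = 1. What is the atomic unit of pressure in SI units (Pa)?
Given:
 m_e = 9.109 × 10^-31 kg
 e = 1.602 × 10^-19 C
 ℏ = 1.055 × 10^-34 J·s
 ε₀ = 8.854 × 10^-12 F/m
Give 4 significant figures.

Dimensional analysis gives P_au = E_h/a₀³ = m_e⁴e¹⁰/((4πε₀)⁵ℏ⁸).
E_h = 4.354 × 10^-18 J
a₀ = 5.297 × 10^-11 m
E_h/a₀³ = 2.929 × 10^13 Pa

2.929 × 10^13 Pa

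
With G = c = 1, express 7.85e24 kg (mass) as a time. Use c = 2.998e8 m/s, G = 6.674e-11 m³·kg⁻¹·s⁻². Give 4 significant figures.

Mass → time via G/c³.
7.85e24 kg × (G/c³) = 1.944e-11 s

1.944e-11 s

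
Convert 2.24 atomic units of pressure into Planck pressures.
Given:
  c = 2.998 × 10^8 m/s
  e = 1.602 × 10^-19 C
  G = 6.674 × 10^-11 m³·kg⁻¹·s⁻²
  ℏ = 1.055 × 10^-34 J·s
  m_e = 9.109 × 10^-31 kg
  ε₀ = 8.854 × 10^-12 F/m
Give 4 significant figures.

atomic unit of pressure: P_au = E_h/a₀³ = m_e⁴e¹⁰/((4πε₀)⁵ℏ⁸) = 2.929 × 10^13 Pa
Planck pressure: p_P = c⁷/(ℏG²) = 4.632 × 10^113 Pa
2.24 × 2.929 × 10^13 / 4.632 × 10^113 = 1.416 × 10^-100

1.416 × 10^-100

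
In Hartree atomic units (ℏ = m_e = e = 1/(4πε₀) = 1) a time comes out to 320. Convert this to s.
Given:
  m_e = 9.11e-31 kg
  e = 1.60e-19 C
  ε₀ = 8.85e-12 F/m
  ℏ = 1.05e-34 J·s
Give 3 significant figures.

7.67e-15 s

One atomic unit of time: τ_au = (4πε₀)²ℏ³/(m_e e⁴) = 2.40e-17 s.
320 × 2.40e-17 s = 7.67e-15 s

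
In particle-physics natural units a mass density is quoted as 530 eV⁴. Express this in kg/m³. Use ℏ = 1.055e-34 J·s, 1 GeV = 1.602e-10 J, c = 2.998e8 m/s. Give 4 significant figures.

1.227e-13 kg/m³

Mass density is [E]/(c²[L]³) = [E]⁴/(ℏ³c⁵).
1 GeV⁴ → 1/(ℏ³c⁵) × (1 GeV in J)⁴ = 2.316e20 kg/m³.
Convert the energy scale: 530 eV⁴ = 5.30e-34 GeV⁴.
Result: 5.30e-34 × 2.316e20 = 1.227e-13 kg/m³.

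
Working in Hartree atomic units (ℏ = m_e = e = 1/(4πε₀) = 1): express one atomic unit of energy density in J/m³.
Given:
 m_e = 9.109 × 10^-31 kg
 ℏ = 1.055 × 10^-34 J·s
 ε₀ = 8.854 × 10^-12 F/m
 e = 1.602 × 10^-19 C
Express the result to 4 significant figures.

The unique combination of the constants set to 1 with dimensions of energy density is u_au = E_h/a₀³ = m_e⁴e¹⁰/((4πε₀)⁵ℏ⁸).
E_h = 4.354 × 10^-18 J
a₀ = 5.297 × 10^-11 m
E_h/a₀³ = 2.929 × 10^13 J/m³

2.929 × 10^13 J/m³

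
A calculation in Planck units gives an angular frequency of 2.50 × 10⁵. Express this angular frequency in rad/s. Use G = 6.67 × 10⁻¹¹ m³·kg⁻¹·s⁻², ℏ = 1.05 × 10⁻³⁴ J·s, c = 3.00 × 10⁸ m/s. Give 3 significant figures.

One Planck angular frequency: ω_P = √(c⁵/(ℏG)) = 1.86 × 10⁴³ rad/s.
2.50 × 10⁵ × 1.86 × 10⁴³ rad/s = 4.66 × 10⁴⁸ rad/s

4.66 × 10⁴⁸ rad/s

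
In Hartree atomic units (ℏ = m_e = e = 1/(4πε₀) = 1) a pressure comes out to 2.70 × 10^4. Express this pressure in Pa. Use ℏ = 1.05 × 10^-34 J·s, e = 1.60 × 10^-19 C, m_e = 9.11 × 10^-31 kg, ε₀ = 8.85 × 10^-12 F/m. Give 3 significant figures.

8.13 × 10^17 Pa

One atomic unit of pressure: P_au = E_h/a₀³ = m_e⁴e¹⁰/((4πε₀)⁵ℏ⁸) = 3.01 × 10^13 Pa.
2.70 × 10^4 × 3.01 × 10^13 Pa = 8.13 × 10^17 Pa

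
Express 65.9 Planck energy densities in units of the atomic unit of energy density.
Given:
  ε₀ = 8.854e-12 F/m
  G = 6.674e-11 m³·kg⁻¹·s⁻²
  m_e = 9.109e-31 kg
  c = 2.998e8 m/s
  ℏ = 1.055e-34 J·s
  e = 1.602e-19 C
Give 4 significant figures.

Planck energy density: u_P = c⁷/(ℏG²) = 4.632e113 J/m³
atomic unit of energy density: u_au = E_h/a₀³ = m_e⁴e¹⁰/((4πε₀)⁵ℏ⁸) = 2.929e13 J/m³
65.9 × 4.632e113 / 2.929e13 = 1.042e102

1.042e102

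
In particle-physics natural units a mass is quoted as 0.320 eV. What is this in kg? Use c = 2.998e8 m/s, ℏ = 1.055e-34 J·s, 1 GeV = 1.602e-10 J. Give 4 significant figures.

5.704e-37 kg

Mass is [E]/c²; divide by c².
1 GeV → 1/c² × (1 GeV in J) = 1.782e-27 kg.
Convert the energy scale: 0.320 eV = 3.20e-10 GeV.
Result: 3.20e-10 × 1.782e-27 = 5.704e-37 kg.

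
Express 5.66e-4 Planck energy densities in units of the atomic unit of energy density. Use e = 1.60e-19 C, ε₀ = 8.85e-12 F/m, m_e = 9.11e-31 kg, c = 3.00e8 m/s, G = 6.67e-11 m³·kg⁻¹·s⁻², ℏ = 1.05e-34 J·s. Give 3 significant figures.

Planck energy density: u_P = c⁷/(ℏG²) = 4.68e113 J/m³
atomic unit of energy density: u_au = E_h/a₀³ = m_e⁴e¹⁰/((4πε₀)⁵ℏ⁸) = 3.01e13 J/m³
5.66e-4 × 4.68e113 / 3.01e13 = 8.79e96

8.79e96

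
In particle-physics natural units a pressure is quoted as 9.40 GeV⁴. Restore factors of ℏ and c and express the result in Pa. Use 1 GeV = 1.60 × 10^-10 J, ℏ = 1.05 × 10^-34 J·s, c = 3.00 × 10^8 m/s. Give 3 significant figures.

Pressure is [E]/[L]³ = [E]⁴/(ℏc)³.
1 GeV⁴ → 1/(ℏc)³ × (1 GeV in J)⁴ = 2.10 × 10^37 Pa.
Result: 9.40 × 2.10 × 10^37 = 1.97 × 10^38 Pa.

1.97 × 10^38 Pa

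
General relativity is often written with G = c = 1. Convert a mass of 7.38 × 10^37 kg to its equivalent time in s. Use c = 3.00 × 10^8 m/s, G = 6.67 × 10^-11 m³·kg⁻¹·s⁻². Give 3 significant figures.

182 s

Mass → time via G/c³.
7.38 × 10^37 kg × (G/c³) = 182 s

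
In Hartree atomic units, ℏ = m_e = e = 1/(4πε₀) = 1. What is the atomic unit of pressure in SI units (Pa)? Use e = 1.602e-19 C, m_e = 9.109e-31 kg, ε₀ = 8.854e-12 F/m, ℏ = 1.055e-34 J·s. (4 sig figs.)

2.929e13 Pa

From ℏ = m_e = e = 1/(4πε₀) = 1 the pressure scale is P_au = E_h/a₀³ = m_e⁴e¹⁰/((4πε₀)⁵ℏ⁸).
E_h = 4.354e-18 J
a₀ = 5.297e-11 m
E_h/a₀³ = 2.929e13 Pa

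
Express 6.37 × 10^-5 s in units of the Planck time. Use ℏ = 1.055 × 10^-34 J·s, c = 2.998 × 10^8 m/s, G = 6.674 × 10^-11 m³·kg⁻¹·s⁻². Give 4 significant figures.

1.181 × 10^39

Planck time: t_P = √(ℏG/c⁵) = 5.392 × 10^-44 s.
6.37 × 10^-5 / 5.392 × 10^-44 = 1.181 × 10^39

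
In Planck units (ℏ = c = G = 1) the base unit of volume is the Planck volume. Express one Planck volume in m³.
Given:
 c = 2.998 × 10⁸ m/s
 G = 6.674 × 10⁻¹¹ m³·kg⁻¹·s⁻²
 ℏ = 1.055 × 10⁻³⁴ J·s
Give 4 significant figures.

4.224 × 10⁻¹⁰⁵ m³

V_P = (ℏG/c³)^(3/2)
  = √(1.784 × 10⁻²⁰⁹)
  = 4.224 × 10⁻¹⁰⁵ m³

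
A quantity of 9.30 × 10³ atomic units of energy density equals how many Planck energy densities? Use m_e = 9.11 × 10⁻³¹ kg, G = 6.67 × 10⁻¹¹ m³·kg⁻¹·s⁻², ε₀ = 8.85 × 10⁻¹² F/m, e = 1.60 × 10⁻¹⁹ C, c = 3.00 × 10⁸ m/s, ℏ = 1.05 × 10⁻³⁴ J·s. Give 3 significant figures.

5.99 × 10⁻⁹⁷

atomic unit of energy density: u_au = E_h/a₀³ = m_e⁴e¹⁰/((4πε₀)⁵ℏ⁸) = 3.01 × 10¹³ J/m³
Planck energy density: u_P = c⁷/(ℏG²) = 4.68 × 10¹¹³ J/m³
9.30 × 10³ × 3.01 × 10¹³ / 4.68 × 10¹¹³ = 5.99 × 10⁻⁹⁷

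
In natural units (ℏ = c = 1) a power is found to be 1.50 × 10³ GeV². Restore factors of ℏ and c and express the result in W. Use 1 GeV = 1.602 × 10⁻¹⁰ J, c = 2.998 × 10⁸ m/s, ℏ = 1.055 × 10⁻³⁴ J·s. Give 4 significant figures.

3.649 × 10¹⁷ W

Power is [E]/[T] = [E]²/ℏ.
1 GeV² → 1/ℏ × (1 GeV in J)² = 2.433 × 10¹⁴ W.
Result: 1.50 × 10³ × 2.433 × 10¹⁴ = 3.649 × 10¹⁷ W.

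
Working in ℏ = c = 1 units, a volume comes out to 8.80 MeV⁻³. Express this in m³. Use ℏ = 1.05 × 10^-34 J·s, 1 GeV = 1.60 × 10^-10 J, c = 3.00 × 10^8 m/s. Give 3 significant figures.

Volume is [L]³ = [E]⁻³·(ℏc)³.
1 GeV⁻³ → (ℏc)³ × (1 GeV in J)⁻³ = 7.63 × 10^-48 m³.
Convert the energy scale: 8.80 MeV⁻³ = 8.80 × 10^9 GeV⁻³.
Result: 8.80 × 10^9 × 7.63 × 10^-48 = 6.72 × 10^-38 m³.

6.72 × 10^-38 m³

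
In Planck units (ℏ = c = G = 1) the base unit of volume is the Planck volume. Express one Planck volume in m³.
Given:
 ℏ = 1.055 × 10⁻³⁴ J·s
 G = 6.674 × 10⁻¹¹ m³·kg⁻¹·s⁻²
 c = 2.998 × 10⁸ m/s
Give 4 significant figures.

V_P = (ℏG/c³)^(3/2)
  = √(1.784 × 10⁻²⁰⁹)
  = 4.224 × 10⁻¹⁰⁵ m³

4.224 × 10⁻¹⁰⁵ m³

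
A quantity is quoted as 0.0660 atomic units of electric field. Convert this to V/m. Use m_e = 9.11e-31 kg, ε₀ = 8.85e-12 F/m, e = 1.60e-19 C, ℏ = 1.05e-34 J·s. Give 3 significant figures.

3.44e10 V/m

One atomic unit of electric field: E_au = E_h/(e a₀) = m_e²e⁵/((4πε₀)³ℏ⁴) = 5.20e11 V/m.
0.0660 × 5.20e11 V/m = 3.44e10 V/m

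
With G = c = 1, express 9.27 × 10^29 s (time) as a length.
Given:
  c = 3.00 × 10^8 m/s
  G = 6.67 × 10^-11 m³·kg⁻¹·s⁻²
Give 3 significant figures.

Time → length via c.
9.27 × 10^29 s × (c) = 2.78 × 10^38 m

2.78 × 10^38 m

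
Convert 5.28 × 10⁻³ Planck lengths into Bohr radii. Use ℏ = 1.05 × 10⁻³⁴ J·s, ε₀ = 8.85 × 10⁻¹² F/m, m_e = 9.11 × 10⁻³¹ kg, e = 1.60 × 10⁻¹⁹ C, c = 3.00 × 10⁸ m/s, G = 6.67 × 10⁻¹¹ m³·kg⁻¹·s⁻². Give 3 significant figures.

Planck length: ℓ_P = √(ℏG/c³) = 1.61 × 10⁻³⁵ m
Bohr radius: a₀ = 4πε₀ℏ²/(m_e e²) = 5.26 × 10⁻¹¹ m
5.28 × 10⁻³ × 1.61 × 10⁻³⁵ / 5.26 × 10⁻¹¹ = 1.62 × 10⁻²⁷

1.62 × 10⁻²⁷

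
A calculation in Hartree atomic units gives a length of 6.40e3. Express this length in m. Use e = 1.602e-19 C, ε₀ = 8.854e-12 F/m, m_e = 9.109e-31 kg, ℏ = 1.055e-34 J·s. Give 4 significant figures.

One Bohr radius: a₀ = 4πε₀ℏ²/(m_e e²) = 5.297e-11 m.
6.40e3 × 5.297e-11 m = 3.390e-7 m

3.390e-7 m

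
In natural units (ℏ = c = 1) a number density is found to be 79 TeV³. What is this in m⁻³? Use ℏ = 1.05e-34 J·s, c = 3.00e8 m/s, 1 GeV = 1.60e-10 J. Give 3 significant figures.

Number density is [L]⁻³ = [E]³/(ℏc)³.
1 GeV³ → 1/(ℏc)³ × (1 GeV in J)³ = 1.31e47 m⁻³.
Convert the energy scale: 79 TeV³ = 7.90e10 GeV³.
Result: 7.90e10 × 1.31e47 = 1.04e58 m⁻³.

1.04e58 m⁻³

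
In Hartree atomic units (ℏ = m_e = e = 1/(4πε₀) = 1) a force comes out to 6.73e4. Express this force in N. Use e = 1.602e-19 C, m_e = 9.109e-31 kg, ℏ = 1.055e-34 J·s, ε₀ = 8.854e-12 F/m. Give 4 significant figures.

5.532e-3 N

One atomic unit of force: F_au = E_h/a₀ = m_e²e⁶/((4πε₀)³ℏ⁴) = 8.220e-8 N.
6.73e4 × 8.220e-8 N = 5.532e-3 N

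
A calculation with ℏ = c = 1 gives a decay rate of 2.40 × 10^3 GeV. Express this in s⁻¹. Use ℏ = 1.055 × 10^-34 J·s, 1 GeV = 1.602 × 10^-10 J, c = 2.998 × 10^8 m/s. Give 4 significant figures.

3.644 × 10^27 s⁻¹

A rate is [E]/ℏ; divide by ℏ.
1 GeV → 1/ℏ × (1 GeV in J) = 1.518 × 10^24 s⁻¹.
Result: 2.40 × 10^3 × 1.518 × 10^24 = 3.644 × 10^27 s⁻¹.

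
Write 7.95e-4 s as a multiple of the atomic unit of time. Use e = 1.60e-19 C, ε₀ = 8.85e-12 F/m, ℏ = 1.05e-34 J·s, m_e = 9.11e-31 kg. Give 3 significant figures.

3.32e13

atomic unit of time: τ_au = (4πε₀)²ℏ³/(m_e e⁴) = 2.40e-17 s.
7.95e-4 / 2.40e-17 = 3.32e13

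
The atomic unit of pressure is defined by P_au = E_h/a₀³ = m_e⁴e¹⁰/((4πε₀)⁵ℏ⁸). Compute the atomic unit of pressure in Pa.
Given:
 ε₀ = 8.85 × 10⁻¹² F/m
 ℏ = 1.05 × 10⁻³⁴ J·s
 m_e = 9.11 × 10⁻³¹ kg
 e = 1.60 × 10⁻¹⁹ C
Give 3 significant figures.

3.01 × 10¹³ Pa

P_au = E_h/a₀³ = m_e⁴e¹⁰/((4πε₀)⁵ℏ⁸)
E_h = 4.38 × 10⁻¹⁸ J
a₀ = 5.26 × 10⁻¹¹ m
E_h/a₀³ = 3.01 × 10¹³ Pa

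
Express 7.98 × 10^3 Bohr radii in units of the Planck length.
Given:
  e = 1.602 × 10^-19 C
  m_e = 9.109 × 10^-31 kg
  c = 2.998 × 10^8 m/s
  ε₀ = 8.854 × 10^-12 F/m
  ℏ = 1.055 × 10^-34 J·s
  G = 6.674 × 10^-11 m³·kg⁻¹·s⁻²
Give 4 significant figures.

Bohr radius: a₀ = 4πε₀ℏ²/(m_e e²) = 5.297 × 10^-11 m
Planck length: ℓ_P = √(ℏG/c³) = 1.616 × 10^-35 m
7.98 × 10^3 × 5.297 × 10^-11 / 1.616 × 10^-35 = 2.615 × 10^28

2.615 × 10^28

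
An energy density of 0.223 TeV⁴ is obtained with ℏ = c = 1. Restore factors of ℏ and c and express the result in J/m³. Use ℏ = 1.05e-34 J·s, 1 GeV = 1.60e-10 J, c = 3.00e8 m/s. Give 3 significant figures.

[E]/[L]³ = [E]⁴/(ℏc)³; restore (ℏc)⁻³.
1 GeV⁴ → 1/(ℏc)³ × (1 GeV in J)⁴ = 2.10e37 J/m³.
Convert the energy scale: 0.223 TeV⁴ = 2.23e11 GeV⁴.
Result: 2.23e11 × 2.10e37 = 4.68e48 J/m³.

4.68e48 J/m³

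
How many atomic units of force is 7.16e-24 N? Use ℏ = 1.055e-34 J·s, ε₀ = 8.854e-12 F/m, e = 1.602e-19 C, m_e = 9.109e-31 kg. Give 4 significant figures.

8.711e-17

atomic unit of force: F_au = E_h/a₀ = m_e²e⁶/((4πε₀)³ℏ⁴) = 8.220e-8 N.
7.16e-24 / 8.220e-8 = 8.711e-17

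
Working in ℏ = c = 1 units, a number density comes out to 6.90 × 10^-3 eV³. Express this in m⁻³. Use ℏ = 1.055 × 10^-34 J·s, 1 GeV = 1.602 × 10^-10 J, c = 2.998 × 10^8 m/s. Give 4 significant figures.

8.966 × 10^17 m⁻³

Number density is [L]⁻³ = [E]³/(ℏc)³.
1 GeV³ → 1/(ℏc)³ × (1 GeV in J)³ = 1.299 × 10^47 m⁻³.
Convert the energy scale: 6.90 × 10^-3 eV³ = 6.90 × 10^-30 GeV³.
Result: 6.90 × 10^-30 × 1.299 × 10^47 = 8.966 × 10^17 m⁻³.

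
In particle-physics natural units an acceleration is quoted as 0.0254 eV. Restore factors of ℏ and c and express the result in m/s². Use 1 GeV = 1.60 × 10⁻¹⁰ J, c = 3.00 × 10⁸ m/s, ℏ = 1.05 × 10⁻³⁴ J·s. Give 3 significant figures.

Acceleration is [L]/[T]² = c·[E]/ℏ.
1 GeV → c/ℏ × (1 GeV in J) = 4.57 × 10³² m/s².
Convert the energy scale: 0.0254 eV = 2.54 × 10⁻¹¹ GeV.
Result: 2.54 × 10⁻¹¹ × 4.57 × 10³² = 1.16 × 10²² m/s².

1.16 × 10²² m/s²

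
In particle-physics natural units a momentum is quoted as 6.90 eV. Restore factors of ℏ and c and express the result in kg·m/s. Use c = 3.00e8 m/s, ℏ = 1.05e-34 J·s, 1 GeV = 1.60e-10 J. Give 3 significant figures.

Momentum is [E]/c; divide by c.
1 GeV → 1/c × (1 GeV in J) = 5.33e-19 kg·m/s.
Convert the energy scale: 6.90 eV = 6.90e-9 GeV.
Result: 6.90e-9 × 5.33e-19 = 3.68e-27 kg·m/s.

3.68e-27 kg·m/s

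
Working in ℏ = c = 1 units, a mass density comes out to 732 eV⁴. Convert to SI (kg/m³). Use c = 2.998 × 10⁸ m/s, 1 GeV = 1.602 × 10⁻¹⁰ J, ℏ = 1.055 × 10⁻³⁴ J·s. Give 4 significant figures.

1.695 × 10⁻¹³ kg/m³

Mass density is [E]/(c²[L]³) = [E]⁴/(ℏ³c⁵).
1 GeV⁴ → 1/(ℏ³c⁵) × (1 GeV in J)⁴ = 2.316 × 10²⁰ kg/m³.
Convert the energy scale: 732 eV⁴ = 7.32 × 10⁻³⁴ GeV⁴.
Result: 7.32 × 10⁻³⁴ × 2.316 × 10²⁰ = 1.695 × 10⁻¹³ kg/m³.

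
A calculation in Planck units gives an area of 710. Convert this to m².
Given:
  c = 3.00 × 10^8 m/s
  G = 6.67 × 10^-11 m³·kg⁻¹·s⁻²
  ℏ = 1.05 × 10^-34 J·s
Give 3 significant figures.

One Planck area: A_P = ℏG/c³ = 2.59 × 10^-70 m².
710 × 2.59 × 10^-70 m² = 1.84 × 10^-67 m²

1.84 × 10^-67 m²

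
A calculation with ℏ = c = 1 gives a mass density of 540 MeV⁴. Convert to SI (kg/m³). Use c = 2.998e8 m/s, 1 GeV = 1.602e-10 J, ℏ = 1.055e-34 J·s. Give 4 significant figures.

Mass density is [E]/(c²[L]³) = [E]⁴/(ℏ³c⁵).
1 GeV⁴ → 1/(ℏ³c⁵) × (1 GeV in J)⁴ = 2.316e20 kg/m³.
Convert the energy scale: 540 MeV⁴ = 5.40e-10 GeV⁴.
Result: 5.40e-10 × 2.316e20 = 1.251e11 kg/m³.

1.251e11 kg/m³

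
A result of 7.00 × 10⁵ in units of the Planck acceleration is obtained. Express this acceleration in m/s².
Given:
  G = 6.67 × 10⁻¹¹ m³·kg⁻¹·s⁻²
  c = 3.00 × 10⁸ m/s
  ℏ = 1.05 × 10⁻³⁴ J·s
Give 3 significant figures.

3.91 × 10⁵⁷ m/s²

One Planck acceleration: a_P = √(c⁷/(ℏG)) = 5.59 × 10⁵¹ m/s².
7.00 × 10⁵ × 5.59 × 10⁵¹ m/s² = 3.91 × 10⁵⁷ m/s²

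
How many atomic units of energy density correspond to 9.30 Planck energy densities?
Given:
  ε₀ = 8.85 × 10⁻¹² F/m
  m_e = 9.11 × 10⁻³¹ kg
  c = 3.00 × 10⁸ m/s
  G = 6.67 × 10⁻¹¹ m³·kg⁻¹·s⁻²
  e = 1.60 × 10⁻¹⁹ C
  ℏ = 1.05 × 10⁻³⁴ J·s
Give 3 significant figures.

1.45 × 10¹⁰¹

Planck energy density: u_P = c⁷/(ℏG²) = 4.68 × 10¹¹³ J/m³
atomic unit of energy density: u_au = E_h/a₀³ = m_e⁴e¹⁰/((4πε₀)⁵ℏ⁸) = 3.01 × 10¹³ J/m³
9.30 × 4.68 × 10¹¹³ / 3.01 × 10¹³ = 1.45 × 10¹⁰¹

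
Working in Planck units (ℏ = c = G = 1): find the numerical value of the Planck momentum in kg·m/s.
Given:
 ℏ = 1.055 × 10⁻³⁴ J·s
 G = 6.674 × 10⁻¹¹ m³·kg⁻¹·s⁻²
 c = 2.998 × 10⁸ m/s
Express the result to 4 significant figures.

6.527 kg·m/s

The unique combination of the constants set to 1 with dimensions of momentum is p_P = √(ℏc³/G).
  = √(42.60)
  = 6.527 kg·m/s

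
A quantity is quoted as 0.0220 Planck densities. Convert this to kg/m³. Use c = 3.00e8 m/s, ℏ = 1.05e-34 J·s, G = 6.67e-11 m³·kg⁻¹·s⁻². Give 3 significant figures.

One Planck density: ρ_P = c⁵/(ℏG²) = 5.20e96 kg/m³.
0.0220 × 5.20e96 kg/m³ = 1.14e95 kg/m³

1.14e95 kg/m³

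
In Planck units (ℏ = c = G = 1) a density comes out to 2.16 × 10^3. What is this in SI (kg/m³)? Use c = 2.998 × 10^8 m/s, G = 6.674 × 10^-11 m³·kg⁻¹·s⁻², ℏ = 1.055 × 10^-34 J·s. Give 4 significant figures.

One Planck density: ρ_P = c⁵/(ℏG²) = 5.154 × 10^96 kg/m³.
2.16 × 10^3 × 5.154 × 10^96 kg/m³ = 1.113 × 10^100 kg/m³

1.113 × 10^100 kg/m³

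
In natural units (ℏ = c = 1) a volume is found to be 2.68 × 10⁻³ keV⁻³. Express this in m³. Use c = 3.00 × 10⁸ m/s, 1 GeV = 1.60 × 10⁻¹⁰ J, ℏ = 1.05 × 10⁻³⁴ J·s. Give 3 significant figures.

Volume is [L]³ = [E]⁻³·(ℏc)³.
1 GeV⁻³ → (ℏc)³ × (1 GeV in J)⁻³ = 7.63 × 10⁻⁴⁸ m³.
Convert the energy scale: 2.68 × 10⁻³ keV⁻³ = 2.68 × 10¹⁵ GeV⁻³.
Result: 2.68 × 10¹⁵ × 7.63 × 10⁻⁴⁸ = 2.05 × 10⁻³² m³.

2.05 × 10⁻³² m³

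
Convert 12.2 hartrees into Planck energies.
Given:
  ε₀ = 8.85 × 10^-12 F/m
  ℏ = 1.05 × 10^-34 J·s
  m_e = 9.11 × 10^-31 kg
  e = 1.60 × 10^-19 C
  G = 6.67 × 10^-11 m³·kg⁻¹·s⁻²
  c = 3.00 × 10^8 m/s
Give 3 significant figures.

hartree: E_h = m_e e⁴/(4πε₀ℏ)² = 4.38 × 10^-18 J
Planck energy: E_P = √(ℏc⁵/G) = 1.96 × 10^9 J
12.2 × 4.38 × 10^-18 / 1.96 × 10^9 = 2.73 × 10^-26

2.73 × 10^-26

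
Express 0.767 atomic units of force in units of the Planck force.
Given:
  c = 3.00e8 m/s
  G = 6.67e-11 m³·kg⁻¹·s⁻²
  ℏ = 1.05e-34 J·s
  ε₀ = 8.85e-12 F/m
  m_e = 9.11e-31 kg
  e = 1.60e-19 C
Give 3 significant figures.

5.26e-52

atomic unit of force: F_au = E_h/a₀ = m_e²e⁶/((4πε₀)³ℏ⁴) = 8.33e-8 N
Planck force: F_P = c⁴/G = 1.21e44 N
0.767 × 8.33e-8 / 1.21e44 = 5.26e-52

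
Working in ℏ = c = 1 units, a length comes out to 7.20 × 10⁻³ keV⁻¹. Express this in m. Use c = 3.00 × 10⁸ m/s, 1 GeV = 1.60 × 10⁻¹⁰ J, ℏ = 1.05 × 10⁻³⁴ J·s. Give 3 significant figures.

1.42 × 10⁻¹² m

A length is [E]⁻¹ in ℏ=c=1; restore one factor of ℏc.
1 GeV⁻¹ → ℏc × (1 GeV in J)⁻¹ = 1.97 × 10⁻¹⁶ m.
Convert the energy scale: 7.20 × 10⁻³ keV⁻¹ = 7.20 × 10³ GeV⁻¹.
Result: 7.20 × 10³ × 1.97 × 10⁻¹⁶ = 1.42 × 10⁻¹² m.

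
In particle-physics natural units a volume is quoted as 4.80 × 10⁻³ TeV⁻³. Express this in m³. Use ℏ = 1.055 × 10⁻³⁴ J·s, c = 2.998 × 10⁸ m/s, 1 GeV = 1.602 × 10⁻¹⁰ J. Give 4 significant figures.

3.694 × 10⁻⁵⁹ m³

Volume is [L]³ = [E]⁻³·(ℏc)³.
1 GeV⁻³ → (ℏc)³ × (1 GeV in J)⁻³ = 7.696 × 10⁻⁴⁸ m³.
Convert the energy scale: 4.80 × 10⁻³ TeV⁻³ = 4.80 × 10⁻¹² GeV⁻³.
Result: 4.80 × 10⁻¹² × 7.696 × 10⁻⁴⁸ = 3.694 × 10⁻⁵⁹ m³.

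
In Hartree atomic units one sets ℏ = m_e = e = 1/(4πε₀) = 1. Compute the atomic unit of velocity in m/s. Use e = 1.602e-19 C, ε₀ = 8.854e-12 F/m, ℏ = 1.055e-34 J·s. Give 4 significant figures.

v_au = e²/(4πε₀ℏ)
  = 2.566e-38 / 1.174e-44
  = 2.186e6 m/s

2.186e6 m/s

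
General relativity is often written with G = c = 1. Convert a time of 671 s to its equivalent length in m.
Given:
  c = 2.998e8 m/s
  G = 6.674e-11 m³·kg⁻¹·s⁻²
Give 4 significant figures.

Time → length via c.
671 s × (c) = 2.012e11 m

2.012e11 m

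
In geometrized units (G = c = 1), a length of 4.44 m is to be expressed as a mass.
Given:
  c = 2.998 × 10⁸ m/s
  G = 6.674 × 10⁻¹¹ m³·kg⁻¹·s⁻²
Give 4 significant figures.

5.979 × 10²⁷ kg

Length → mass via c²/G.
4.44 m × (c²/G) = 5.979 × 10²⁷ kg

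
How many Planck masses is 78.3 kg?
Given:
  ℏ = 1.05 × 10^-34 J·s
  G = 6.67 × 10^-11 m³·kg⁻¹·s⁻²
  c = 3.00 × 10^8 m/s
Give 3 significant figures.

Planck mass: m_P = √(ℏc/G) = 2.17 × 10^-8 kg.
78.3 / 2.17 × 10^-8 = 3.60 × 10^9

3.60 × 10^9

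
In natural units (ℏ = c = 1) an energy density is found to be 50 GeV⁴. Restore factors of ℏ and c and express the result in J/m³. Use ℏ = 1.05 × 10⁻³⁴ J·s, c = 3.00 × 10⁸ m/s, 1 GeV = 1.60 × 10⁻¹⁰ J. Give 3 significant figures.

1.05 × 10³⁹ J/m³

[E]/[L]³ = [E]⁴/(ℏc)³; restore (ℏc)⁻³.
1 GeV⁴ → 1/(ℏc)³ × (1 GeV in J)⁴ = 2.10 × 10³⁷ J/m³.
Result: 50 × 2.10 × 10³⁷ = 1.05 × 10³⁹ J/m³.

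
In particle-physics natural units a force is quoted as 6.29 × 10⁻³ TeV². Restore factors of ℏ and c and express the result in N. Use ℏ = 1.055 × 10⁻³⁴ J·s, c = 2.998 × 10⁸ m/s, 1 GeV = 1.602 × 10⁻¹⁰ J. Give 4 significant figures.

Force is [E]/[L] = [E]²/(ℏc); restore (ℏc)⁻¹.
1 GeV² → 1/(ℏc) × (1 GeV in J)² = 8.114 × 10⁵ N.
Convert the energy scale: 6.29 × 10⁻³ TeV² = 6.29 × 10³ GeV².
Result: 6.29 × 10³ × 8.114 × 10⁵ = 5.104 × 10⁹ N.

5.104 × 10⁹ N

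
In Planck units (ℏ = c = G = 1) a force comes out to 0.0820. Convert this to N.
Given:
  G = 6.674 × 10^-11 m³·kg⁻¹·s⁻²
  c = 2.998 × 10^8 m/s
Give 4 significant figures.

9.926 × 10^42 N

One Planck force: F_P = c⁴/G = 1.210 × 10^44 N.
0.0820 × 1.210 × 10^44 N = 9.926 × 10^42 N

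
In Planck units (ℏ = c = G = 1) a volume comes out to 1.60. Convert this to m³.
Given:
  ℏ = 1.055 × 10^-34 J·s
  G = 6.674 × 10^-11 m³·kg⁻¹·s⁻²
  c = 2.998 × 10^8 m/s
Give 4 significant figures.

One Planck volume: V_P = (ℏG/c³)^(3/2) = 4.224 × 10^-105 m³.
1.60 × 4.224 × 10^-105 m³ = 6.758 × 10^-105 m³

6.758 × 10^-105 m³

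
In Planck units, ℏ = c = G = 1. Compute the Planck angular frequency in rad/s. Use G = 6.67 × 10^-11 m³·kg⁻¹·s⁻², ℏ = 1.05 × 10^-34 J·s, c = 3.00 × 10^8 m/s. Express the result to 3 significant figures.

1.86 × 10^43 rad/s

Dimensional analysis gives ω_P = √(c⁵/(ℏG)).
  = √(3.47 × 10^86)
  = 1.86 × 10^43 rad/s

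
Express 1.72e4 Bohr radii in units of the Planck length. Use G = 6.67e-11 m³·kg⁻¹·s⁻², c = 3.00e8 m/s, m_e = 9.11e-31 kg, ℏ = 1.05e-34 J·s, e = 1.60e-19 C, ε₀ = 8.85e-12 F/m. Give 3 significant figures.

Bohr radius: a₀ = 4πε₀ℏ²/(m_e e²) = 5.26e-11 m
Planck length: ℓ_P = √(ℏG/c³) = 1.61e-35 m
1.72e4 × 5.26e-11 / 1.61e-35 = 5.61e28

5.61e28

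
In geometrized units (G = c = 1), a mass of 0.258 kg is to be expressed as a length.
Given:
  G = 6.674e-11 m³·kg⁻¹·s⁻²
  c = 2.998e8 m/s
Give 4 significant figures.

In G = c = 1 units mass has dimensions of length; the conversion factor is G/c².
0.258 kg × (G/c²) = 1.916e-28 m

1.916e-28 m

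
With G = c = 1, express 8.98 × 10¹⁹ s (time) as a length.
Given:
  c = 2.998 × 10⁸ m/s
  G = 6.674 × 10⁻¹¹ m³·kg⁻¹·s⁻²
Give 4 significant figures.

Time → length via c.
8.98 × 10¹⁹ s × (c) = 2.692 × 10²⁸ m

2.692 × 10²⁸ m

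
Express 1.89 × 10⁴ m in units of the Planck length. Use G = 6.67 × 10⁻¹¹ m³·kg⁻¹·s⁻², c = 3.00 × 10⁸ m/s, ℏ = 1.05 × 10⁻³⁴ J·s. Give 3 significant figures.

Planck length: ℓ_P = √(ℏG/c³) = 1.61 × 10⁻³⁵ m.
1.89 × 10⁴ / 1.61 × 10⁻³⁵ = 1.17 × 10³⁹

1.17 × 10³⁹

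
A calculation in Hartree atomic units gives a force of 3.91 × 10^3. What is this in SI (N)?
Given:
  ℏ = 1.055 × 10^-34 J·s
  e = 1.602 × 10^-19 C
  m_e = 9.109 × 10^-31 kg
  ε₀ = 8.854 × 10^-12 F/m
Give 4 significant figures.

One atomic unit of force: F_au = E_h/a₀ = m_e²e⁶/((4πε₀)³ℏ⁴) = 8.220 × 10^-8 N.
3.91 × 10^3 × 8.220 × 10^-8 N = 3.214 × 10^-4 N

3.214 × 10^-4 N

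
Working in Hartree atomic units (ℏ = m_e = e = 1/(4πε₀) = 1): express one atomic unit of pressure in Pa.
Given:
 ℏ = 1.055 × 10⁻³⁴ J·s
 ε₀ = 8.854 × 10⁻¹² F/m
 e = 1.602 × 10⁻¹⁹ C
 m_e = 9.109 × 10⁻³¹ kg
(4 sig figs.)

Dimensional analysis gives P_au = E_h/a₀³ = m_e⁴e¹⁰/((4πε₀)⁵ℏ⁸).
E_h = 4.354 × 10⁻¹⁸ J
a₀ = 5.297 × 10⁻¹¹ m
E_h/a₀³ = 2.929 × 10¹³ Pa

2.929 × 10¹³ Pa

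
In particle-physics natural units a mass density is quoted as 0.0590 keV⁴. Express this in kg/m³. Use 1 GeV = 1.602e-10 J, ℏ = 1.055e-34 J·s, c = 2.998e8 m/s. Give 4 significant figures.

Mass density is [E]/(c²[L]³) = [E]⁴/(ℏ³c⁵).
1 GeV⁴ → 1/(ℏ³c⁵) × (1 GeV in J)⁴ = 2.316e20 kg/m³.
Convert the energy scale: 0.0590 keV⁴ = 5.90e-26 GeV⁴.
Result: 5.90e-26 × 2.316e20 = 1.366e-5 kg/m³.

1.366e-5 kg/m³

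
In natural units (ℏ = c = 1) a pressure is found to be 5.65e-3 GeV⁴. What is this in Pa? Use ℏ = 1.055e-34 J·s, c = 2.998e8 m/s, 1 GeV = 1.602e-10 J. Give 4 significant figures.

1.176e35 Pa

Pressure is [E]/[L]³ = [E]⁴/(ℏc)³.
1 GeV⁴ → 1/(ℏc)³ × (1 GeV in J)⁴ = 2.082e37 Pa.
Result: 5.65e-3 × 2.082e37 = 1.176e35 Pa.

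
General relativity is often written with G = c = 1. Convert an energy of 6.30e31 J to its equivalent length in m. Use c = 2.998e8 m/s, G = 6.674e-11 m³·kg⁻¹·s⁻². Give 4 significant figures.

5.205e-13 m

Energy → length via G/c⁴.
6.30e31 J × (G/c⁴) = 5.205e-13 m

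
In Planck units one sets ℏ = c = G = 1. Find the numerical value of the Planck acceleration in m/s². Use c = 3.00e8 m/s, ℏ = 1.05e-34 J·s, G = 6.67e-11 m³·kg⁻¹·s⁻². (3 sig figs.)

5.59e51 m/s²

a_P = √(c⁷/(ℏG))
  = √(3.12e103)
  = 5.59e51 m/s²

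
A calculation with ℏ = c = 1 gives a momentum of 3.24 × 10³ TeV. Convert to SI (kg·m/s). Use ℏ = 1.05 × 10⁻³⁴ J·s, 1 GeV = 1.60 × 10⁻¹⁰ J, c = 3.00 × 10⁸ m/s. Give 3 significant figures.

1.73 × 10⁻¹² kg·m/s

Momentum is [E]/c; divide by c.
1 GeV → 1/c × (1 GeV in J) = 5.33 × 10⁻¹⁹ kg·m/s.
Convert the energy scale: 3.24 × 10³ TeV = 3.24 × 10⁶ GeV.
Result: 3.24 × 10⁶ × 5.33 × 10⁻¹⁹ = 1.73 × 10⁻¹² kg·m/s.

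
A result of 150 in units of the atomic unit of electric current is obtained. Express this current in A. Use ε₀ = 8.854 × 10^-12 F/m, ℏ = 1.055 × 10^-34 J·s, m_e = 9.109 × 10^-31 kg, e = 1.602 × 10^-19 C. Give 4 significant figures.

One atomic unit of electric current: I_au = e E_h/ℏ = m_e e⁵/((4πε₀)²ℏ³) = 6.612 × 10^-3 A.
150 × 6.612 × 10^-3 A = 0.9918 A

0.9918 A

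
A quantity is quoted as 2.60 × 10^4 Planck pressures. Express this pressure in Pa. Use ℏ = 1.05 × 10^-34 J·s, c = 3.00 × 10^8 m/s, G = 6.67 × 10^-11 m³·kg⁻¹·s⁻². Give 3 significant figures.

One Planck pressure: p_P = c⁷/(ℏG²) = 4.68 × 10^113 Pa.
2.60 × 10^4 × 4.68 × 10^113 Pa = 1.22 × 10^118 Pa

1.22 × 10^118 Pa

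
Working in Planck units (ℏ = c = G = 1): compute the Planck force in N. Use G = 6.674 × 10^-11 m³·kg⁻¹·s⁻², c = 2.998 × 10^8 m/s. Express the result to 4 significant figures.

From ℏ = c = G = 1 the force scale is F_P = c⁴/G.
  = 8.078 × 10^33 / 6.674 × 10^-11
  = 1.210 × 10^44 N

1.210 × 10^44 N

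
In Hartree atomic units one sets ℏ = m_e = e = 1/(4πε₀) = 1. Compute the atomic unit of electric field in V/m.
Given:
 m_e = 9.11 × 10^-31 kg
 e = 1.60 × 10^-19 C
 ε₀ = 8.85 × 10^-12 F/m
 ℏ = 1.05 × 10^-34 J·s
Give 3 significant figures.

5.20 × 10^11 V/m

E_au = E_h/(e a₀) = m_e²e⁵/((4πε₀)³ℏ⁴)
E_h = 4.38 × 10^-18 J
a₀ = 5.26 × 10^-11 m
E_h/(e·a₀) = 5.20 × 10^11 V/m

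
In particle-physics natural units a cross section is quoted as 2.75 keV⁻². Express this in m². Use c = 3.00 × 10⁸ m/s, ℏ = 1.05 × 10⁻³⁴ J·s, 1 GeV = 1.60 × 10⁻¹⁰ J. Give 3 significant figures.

Area is [L]² = [E]⁻²·(ℏc)²; restore (ℏc)².
1 GeV⁻² → (ℏc)² × (1 GeV in J)⁻² = 3.88 × 10⁻³² m².
Convert the energy scale: 2.75 keV⁻² = 2.75 × 10¹² GeV⁻².
Result: 2.75 × 10¹² × 3.88 × 10⁻³² = 1.07 × 10⁻¹⁹ m².

1.07 × 10⁻¹⁹ m²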